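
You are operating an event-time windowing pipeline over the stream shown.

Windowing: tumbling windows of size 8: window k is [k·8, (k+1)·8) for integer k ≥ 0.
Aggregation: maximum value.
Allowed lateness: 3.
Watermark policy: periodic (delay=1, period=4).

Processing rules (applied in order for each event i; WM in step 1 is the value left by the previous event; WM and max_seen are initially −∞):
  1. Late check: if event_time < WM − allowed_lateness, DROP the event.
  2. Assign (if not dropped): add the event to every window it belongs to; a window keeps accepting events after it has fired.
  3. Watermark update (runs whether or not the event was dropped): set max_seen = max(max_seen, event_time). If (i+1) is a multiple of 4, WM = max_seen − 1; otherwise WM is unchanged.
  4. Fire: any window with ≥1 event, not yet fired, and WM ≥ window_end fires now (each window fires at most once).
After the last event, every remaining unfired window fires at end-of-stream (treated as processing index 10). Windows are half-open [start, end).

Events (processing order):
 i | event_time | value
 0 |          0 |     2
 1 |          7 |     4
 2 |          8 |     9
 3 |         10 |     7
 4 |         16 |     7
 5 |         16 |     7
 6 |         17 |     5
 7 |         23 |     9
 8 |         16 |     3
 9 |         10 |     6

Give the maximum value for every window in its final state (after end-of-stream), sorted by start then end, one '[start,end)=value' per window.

[0,8)=4 [8,16)=9 [16,24)=9

i=0 t=0 v=2: → [0,8); WM=−∞
i=1 t=7 v=4: → [0,8); WM=−∞
i=2 t=8 v=9: → [8,16); WM=−∞
i=3 t=10 v=7: → [8,16); WM=9; [0,8) fires=4
i=4 t=16 v=7: → [16,24); WM=9
i=5 t=16 v=7: → [16,24); WM=9
i=6 t=17 v=5: → [16,24); WM=9
i=7 t=23 v=9: → [16,24); WM=22; [8,16) fires=9
i=8 t=16 v=3: DROP (t<22-3); WM=22
i=9 t=10 v=6: DROP (t<22-3); WM=22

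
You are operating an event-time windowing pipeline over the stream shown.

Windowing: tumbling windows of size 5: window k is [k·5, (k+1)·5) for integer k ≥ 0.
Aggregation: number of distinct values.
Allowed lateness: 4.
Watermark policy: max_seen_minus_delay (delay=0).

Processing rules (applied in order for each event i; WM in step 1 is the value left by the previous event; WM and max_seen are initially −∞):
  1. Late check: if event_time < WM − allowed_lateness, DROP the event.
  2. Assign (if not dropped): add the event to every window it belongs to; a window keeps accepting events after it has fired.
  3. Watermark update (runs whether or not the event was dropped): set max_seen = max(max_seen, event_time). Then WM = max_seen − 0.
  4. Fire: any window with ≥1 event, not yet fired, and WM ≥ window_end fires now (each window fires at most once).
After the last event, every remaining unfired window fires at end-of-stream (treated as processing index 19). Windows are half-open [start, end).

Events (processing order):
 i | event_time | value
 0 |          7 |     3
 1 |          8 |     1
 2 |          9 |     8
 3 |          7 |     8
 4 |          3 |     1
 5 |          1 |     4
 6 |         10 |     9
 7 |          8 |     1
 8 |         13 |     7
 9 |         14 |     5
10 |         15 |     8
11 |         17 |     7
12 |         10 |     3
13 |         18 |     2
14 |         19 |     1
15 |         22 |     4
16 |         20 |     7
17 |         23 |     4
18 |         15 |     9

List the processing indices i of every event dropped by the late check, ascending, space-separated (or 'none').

i=0 t=7 v=3: → [5,10); WM=7
i=1 t=8 v=1: → [5,10); WM=8
i=2 t=9 v=8: → [5,10); WM=9
i=3 t=7 v=8: → [5,10); WM=9
i=4 t=3 v=1: DROP (t<9-4); WM=9
i=5 t=1 v=4: DROP (t<9-4); WM=9
i=6 t=10 v=9: → [10,15); WM=10; [5,10) fires=3
i=7 t=8 v=1: → [5,10); WM=10
i=8 t=13 v=7: → [10,15); WM=13
i=9 t=14 v=5: → [10,15); WM=14
i=10 t=15 v=8: → [15,20); WM=15; [10,15) fires=3
i=11 t=17 v=7: → [15,20); WM=17
i=12 t=10 v=3: DROP (t<17-4); WM=17
i=13 t=18 v=2: → [15,20); WM=18
i=14 t=19 v=1: → [15,20); WM=19
i=15 t=22 v=4: → [20,25); WM=22; [15,20) fires=4
i=16 t=20 v=7: → [20,25); WM=22
i=17 t=23 v=4: → [20,25); WM=23
i=18 t=15 v=9: DROP (t<23-4); WM=23

4 5 12 18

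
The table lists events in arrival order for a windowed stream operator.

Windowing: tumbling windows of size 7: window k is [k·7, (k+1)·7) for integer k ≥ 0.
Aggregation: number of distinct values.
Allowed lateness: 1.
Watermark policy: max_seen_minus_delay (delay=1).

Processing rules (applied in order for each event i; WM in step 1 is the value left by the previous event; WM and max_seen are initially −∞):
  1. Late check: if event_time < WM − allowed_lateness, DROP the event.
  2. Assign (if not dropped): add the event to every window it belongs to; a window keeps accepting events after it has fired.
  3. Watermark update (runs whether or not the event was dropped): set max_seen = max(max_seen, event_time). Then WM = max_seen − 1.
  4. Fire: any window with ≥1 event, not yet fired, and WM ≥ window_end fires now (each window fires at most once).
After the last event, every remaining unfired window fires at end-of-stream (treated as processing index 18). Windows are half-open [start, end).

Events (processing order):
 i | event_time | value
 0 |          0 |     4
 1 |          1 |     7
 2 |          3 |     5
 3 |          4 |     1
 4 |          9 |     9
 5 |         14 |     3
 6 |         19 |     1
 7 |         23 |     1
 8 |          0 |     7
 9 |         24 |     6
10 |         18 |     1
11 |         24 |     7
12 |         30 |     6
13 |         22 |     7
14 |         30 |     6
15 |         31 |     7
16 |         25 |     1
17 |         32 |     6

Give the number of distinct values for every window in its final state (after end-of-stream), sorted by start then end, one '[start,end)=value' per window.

i=0 t=0 v=4: → [0,7); WM=-1
i=1 t=1 v=7: → [0,7); WM=0
i=2 t=3 v=5: → [0,7); WM=2
i=3 t=4 v=1: → [0,7); WM=3
i=4 t=9 v=9: → [7,14); WM=8; [0,7) fires=4
i=5 t=14 v=3: → [14,21); WM=13
i=6 t=19 v=1: → [14,21); WM=18; [7,14) fires=1
i=7 t=23 v=1: → [21,28); WM=22; [14,21) fires=2
i=8 t=0 v=7: DROP (t<22-1); WM=22
i=9 t=24 v=6: → [21,28); WM=23
i=10 t=18 v=1: DROP (t<23-1); WM=23
i=11 t=24 v=7: → [21,28); WM=23
i=12 t=30 v=6: → [28,35); WM=29; [21,28) fires=3
i=13 t=22 v=7: DROP (t<29-1); WM=29
i=14 t=30 v=6: → [28,35); WM=29
i=15 t=31 v=7: → [28,35); WM=30
i=16 t=25 v=1: DROP (t<30-1); WM=30
i=17 t=32 v=6: → [28,35); WM=31

[0,7)=4 [7,14)=1 [14,21)=2 [21,28)=3 [28,35)=2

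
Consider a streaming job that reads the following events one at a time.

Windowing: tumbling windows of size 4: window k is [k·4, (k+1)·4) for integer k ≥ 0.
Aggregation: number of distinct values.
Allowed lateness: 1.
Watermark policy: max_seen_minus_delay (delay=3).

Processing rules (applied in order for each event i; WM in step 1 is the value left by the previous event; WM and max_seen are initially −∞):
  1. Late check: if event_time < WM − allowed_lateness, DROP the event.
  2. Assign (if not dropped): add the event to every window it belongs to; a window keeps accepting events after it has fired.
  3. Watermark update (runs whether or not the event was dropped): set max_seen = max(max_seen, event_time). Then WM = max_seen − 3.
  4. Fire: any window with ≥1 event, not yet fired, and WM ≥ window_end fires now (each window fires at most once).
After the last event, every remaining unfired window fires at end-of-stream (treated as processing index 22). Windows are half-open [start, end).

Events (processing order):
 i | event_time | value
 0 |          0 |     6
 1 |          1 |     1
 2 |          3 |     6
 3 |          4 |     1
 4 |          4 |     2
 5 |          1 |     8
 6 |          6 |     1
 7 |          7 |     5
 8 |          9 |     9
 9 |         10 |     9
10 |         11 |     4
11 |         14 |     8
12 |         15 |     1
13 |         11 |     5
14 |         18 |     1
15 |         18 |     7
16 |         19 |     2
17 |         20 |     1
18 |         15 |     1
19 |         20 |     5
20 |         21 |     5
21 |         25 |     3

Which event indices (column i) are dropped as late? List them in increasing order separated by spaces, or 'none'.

i=0 t=0 v=6: → [0,4); WM=-3
i=1 t=1 v=1: → [0,4); WM=-2
i=2 t=3 v=6: → [0,4); WM=0
i=3 t=4 v=1: → [4,8); WM=1
i=4 t=4 v=2: → [4,8); WM=1
i=5 t=1 v=8: → [0,4); WM=1
i=6 t=6 v=1: → [4,8); WM=3
i=7 t=7 v=5: → [4,8); WM=4; [0,4) fires=3
i=8 t=9 v=9: → [8,12); WM=6
i=9 t=10 v=9: → [8,12); WM=7
i=10 t=11 v=4: → [8,12); WM=8; [4,8) fires=3
i=11 t=14 v=8: → [12,16); WM=11
i=12 t=15 v=1: → [12,16); WM=12; [8,12) fires=2
i=13 t=11 v=5: → [8,12); WM=12
i=14 t=18 v=1: → [16,20); WM=15
i=15 t=18 v=7: → [16,20); WM=15
i=16 t=19 v=2: → [16,20); WM=16; [12,16) fires=2
i=17 t=20 v=1: → [20,24); WM=17
i=18 t=15 v=1: DROP (t<17-1); WM=17
i=19 t=20 v=5: → [20,24); WM=17
i=20 t=21 v=5: → [20,24); WM=18
i=21 t=25 v=3: → [24,28); WM=22; [16,20) fires=3

18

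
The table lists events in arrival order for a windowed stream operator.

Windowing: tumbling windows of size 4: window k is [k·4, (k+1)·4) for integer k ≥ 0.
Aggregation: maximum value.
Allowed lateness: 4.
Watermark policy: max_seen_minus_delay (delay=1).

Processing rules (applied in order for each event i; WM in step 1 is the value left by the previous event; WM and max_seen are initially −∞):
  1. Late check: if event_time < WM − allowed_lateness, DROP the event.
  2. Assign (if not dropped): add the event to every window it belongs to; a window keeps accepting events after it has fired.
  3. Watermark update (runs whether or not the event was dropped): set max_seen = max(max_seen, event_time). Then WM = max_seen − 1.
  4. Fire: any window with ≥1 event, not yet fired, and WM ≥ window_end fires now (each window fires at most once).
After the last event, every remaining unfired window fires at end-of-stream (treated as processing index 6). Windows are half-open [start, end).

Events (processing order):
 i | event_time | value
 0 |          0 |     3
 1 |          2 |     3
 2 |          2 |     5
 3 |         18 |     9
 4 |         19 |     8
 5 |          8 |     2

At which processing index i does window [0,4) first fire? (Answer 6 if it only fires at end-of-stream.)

i=0 t=0 v=3: → [0,4); WM=-1
i=1 t=2 v=3: → [0,4); WM=1
i=2 t=2 v=5: → [0,4); WM=1
i=3 t=18 v=9: → [16,20); WM=17; [0,4) fires=5
i=4 t=19 v=8: → [16,20); WM=18
i=5 t=8 v=2: DROP (t<18-4); WM=18

3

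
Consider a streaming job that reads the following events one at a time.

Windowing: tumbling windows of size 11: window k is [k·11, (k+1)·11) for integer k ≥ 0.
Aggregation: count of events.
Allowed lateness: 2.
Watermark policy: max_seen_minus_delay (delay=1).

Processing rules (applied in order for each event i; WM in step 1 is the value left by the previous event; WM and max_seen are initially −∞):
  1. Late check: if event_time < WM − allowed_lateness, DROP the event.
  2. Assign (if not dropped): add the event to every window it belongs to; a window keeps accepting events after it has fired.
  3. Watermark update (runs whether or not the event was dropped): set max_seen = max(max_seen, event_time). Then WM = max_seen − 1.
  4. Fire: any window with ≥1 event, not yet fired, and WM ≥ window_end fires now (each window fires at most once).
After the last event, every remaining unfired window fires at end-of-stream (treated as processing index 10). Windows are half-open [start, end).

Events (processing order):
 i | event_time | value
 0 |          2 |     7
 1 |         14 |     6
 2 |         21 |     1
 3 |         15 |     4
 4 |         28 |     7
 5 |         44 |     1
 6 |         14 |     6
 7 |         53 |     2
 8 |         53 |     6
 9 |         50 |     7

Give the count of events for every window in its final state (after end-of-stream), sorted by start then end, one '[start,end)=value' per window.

i=0 t=2 v=7: → [0,11); WM=1
i=1 t=14 v=6: → [11,22); WM=13; [0,11) fires=1
i=2 t=21 v=1: → [11,22); WM=20
i=3 t=15 v=4: DROP (t<20-2); WM=20
i=4 t=28 v=7: → [22,33); WM=27; [11,22) fires=2
i=5 t=44 v=1: → [44,55); WM=43; [22,33) fires=1
i=6 t=14 v=6: DROP (t<43-2); WM=43
i=7 t=53 v=2: → [44,55); WM=52
i=8 t=53 v=6: → [44,55); WM=52
i=9 t=50 v=7: → [44,55); WM=52

[0,11)=1 [11,22)=2 [22,33)=1 [44,55)=4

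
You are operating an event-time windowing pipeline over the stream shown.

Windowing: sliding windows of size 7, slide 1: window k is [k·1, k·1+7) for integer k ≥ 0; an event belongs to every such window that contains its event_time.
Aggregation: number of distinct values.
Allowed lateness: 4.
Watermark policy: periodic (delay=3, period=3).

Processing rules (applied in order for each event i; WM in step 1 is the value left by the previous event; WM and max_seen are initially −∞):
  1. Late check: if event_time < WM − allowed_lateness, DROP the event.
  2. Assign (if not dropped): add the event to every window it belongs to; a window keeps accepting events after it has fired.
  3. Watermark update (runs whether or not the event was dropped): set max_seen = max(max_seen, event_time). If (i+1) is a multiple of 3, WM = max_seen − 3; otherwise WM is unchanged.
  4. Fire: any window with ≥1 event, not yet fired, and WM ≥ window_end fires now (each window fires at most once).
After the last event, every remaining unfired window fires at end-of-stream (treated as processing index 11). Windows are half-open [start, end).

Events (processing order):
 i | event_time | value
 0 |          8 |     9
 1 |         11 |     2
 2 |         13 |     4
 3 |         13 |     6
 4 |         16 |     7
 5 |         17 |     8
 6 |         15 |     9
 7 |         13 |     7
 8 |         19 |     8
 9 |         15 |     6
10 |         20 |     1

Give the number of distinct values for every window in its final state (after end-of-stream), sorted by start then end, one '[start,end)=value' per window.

[2,9)=1 [3,10)=1 [4,11)=1 [5,12)=2 [6,13)=2 [7,14)=5 [8,15)=5 [9,16)=5 [10,17)=5 [11,18)=6 [12,19)=5 [13,20)=5 [14,21)=5 [15,22)=5 [16,23)=3 [17,24)=2 [18,25)=2 [19,26)=2 [20,27)=1

i=0 t=8 v=9: → [8,15),[7,14),[6,13),[5,12),[4,11),[3,10),[2,9); WM=−∞
i=1 t=11 v=2: → [11,18),[10,17),[9,16),[8,15),[7,14),[6,13),[5,12); WM=−∞
i=2 t=13 v=4: → [13,20),[12,19),[11,18),[10,17),[9,16),[8,15),[7,14); WM=10; [2,9) fires=1 [3,10) fires=1
i=3 t=13 v=6: → [13,20),[12,19),[11,18),[10,17),[9,16),[8,15),[7,14); WM=10
i=4 t=16 v=7: → [16,23),[15,22),[14,21),[13,20),[12,19),[11,18),[10,17); WM=10
i=5 t=17 v=8: → [17,24),[16,23),[15,22),[14,21),[13,20),[12,19),[11,18); WM=14; [4,11) fires=1 [5,12) fires=2 [6,13) fires=2 [7,14) fires=4
i=6 t=15 v=9: → [15,22),[14,21),[13,20),[12,19),[11,18),[10,17),[9,16); WM=14
i=7 t=13 v=7: → [13,20),[12,19),[11,18),[10,17),[9,16),[8,15),[7,14); WM=14
i=8 t=19 v=8: → [19,26),[18,25),[17,24),[16,23),[15,22),[14,21),[13,20); WM=16; [8,15) fires=5 [9,16) fires=5
i=9 t=15 v=6: → [15,22),[14,21),[13,20),[12,19),[11,18),[10,17),[9,16); WM=16
i=10 t=20 v=1: → [20,27),[19,26),[18,25),[17,24),[16,23),[15,22),[14,21); WM=16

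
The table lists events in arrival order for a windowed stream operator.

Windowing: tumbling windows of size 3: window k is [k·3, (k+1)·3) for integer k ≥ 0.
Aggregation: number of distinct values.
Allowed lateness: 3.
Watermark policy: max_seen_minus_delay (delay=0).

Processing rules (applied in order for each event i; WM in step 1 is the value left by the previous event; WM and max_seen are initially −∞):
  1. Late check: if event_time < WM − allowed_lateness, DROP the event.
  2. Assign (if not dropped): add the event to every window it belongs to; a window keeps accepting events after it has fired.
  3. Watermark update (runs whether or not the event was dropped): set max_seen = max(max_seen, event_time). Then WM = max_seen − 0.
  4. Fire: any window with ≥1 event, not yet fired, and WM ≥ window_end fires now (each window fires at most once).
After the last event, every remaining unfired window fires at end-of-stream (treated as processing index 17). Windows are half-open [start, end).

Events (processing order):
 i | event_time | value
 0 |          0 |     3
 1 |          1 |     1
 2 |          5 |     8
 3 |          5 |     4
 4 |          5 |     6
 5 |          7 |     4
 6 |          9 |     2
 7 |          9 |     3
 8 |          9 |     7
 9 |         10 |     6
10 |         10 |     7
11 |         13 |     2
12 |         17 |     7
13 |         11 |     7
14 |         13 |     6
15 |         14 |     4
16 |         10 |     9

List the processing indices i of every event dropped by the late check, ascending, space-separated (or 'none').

i=0 t=0 v=3: → [0,3); WM=0
i=1 t=1 v=1: → [0,3); WM=1
i=2 t=5 v=8: → [3,6); WM=5; [0,3) fires=2
i=3 t=5 v=4: → [3,6); WM=5
i=4 t=5 v=6: → [3,6); WM=5
i=5 t=7 v=4: → [6,9); WM=7; [3,6) fires=3
i=6 t=9 v=2: → [9,12); WM=9; [6,9) fires=1
i=7 t=9 v=3: → [9,12); WM=9
i=8 t=9 v=7: → [9,12); WM=9
i=9 t=10 v=6: → [9,12); WM=10
i=10 t=10 v=7: → [9,12); WM=10
i=11 t=13 v=2: → [12,15); WM=13; [9,12) fires=4
i=12 t=17 v=7: → [15,18); WM=17; [12,15) fires=1
i=13 t=11 v=7: DROP (t<17-3); WM=17
i=14 t=13 v=6: DROP (t<17-3); WM=17
i=15 t=14 v=4: → [12,15); WM=17
i=16 t=10 v=9: DROP (t<17-3); WM=17

13 14 16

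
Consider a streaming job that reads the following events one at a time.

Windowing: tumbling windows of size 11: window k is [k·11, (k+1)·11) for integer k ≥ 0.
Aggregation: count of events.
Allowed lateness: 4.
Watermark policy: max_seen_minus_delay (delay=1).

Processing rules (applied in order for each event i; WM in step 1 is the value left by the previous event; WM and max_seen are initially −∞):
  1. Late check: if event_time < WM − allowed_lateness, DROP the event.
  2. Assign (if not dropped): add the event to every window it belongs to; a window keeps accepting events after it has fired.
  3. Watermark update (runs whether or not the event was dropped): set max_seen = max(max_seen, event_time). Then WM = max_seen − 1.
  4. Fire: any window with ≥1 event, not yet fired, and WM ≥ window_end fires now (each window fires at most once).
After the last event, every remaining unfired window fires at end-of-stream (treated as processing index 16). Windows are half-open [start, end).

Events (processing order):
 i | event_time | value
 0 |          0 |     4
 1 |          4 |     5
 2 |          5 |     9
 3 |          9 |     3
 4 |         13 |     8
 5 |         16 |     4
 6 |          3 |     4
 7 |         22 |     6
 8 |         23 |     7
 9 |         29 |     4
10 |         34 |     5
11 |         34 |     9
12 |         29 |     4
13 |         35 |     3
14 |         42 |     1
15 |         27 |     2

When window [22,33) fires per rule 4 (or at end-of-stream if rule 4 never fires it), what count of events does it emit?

3

i=0 t=0 v=4: → [0,11); WM=-1
i=1 t=4 v=5: → [0,11); WM=3
i=2 t=5 v=9: → [0,11); WM=4
i=3 t=9 v=3: → [0,11); WM=8
i=4 t=13 v=8: → [11,22); WM=12; [0,11) fires=4
i=5 t=16 v=4: → [11,22); WM=15
i=6 t=3 v=4: DROP (t<15-4); WM=15
i=7 t=22 v=6: → [22,33); WM=21
i=8 t=23 v=7: → [22,33); WM=22; [11,22) fires=2
i=9 t=29 v=4: → [22,33); WM=28
i=10 t=34 v=5: → [33,44); WM=33; [22,33) fires=3
i=11 t=34 v=9: → [33,44); WM=33
i=12 t=29 v=4: → [22,33); WM=33
i=13 t=35 v=3: → [33,44); WM=34
i=14 t=42 v=1: → [33,44); WM=41
i=15 t=27 v=2: DROP (t<41-4); WM=41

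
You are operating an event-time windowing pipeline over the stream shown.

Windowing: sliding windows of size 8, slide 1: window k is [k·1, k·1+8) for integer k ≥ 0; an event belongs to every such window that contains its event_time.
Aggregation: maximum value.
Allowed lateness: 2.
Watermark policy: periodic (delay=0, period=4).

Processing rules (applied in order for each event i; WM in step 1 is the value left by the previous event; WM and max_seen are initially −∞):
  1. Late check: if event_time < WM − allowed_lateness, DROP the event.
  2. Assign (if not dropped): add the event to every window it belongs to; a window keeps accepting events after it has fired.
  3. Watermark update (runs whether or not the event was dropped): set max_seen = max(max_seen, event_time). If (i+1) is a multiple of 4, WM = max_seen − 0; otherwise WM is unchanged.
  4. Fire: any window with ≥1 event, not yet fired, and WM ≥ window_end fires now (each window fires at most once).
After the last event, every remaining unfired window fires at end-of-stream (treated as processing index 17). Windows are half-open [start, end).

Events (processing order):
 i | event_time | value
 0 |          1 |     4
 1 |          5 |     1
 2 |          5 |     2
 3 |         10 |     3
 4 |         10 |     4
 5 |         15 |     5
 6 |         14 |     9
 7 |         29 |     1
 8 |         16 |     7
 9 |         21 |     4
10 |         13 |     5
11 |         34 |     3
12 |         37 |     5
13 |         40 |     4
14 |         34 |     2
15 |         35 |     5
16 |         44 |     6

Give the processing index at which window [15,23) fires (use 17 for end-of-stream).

i=0 t=1 v=4: → [1,9),[0,8); WM=−∞
i=1 t=5 v=1: → [5,13),[4,12),[3,11),[2,10),[1,9),[0,8); WM=−∞
i=2 t=5 v=2: → [5,13),[4,12),[3,11),[2,10),[1,9),[0,8); WM=−∞
i=3 t=10 v=3: → [10,18),[9,17),[8,16),[7,15),[6,14),[5,13),[4,12),[3,11); WM=10; [0,8) fires=4 [1,9) fires=4 [2,10) fires=2
i=4 t=10 v=4: → [10,18),[9,17),[8,16),[7,15),[6,14),[5,13),[4,12),[3,11); WM=10
i=5 t=15 v=5: → [15,23),[14,22),[13,21),[12,20),[11,19),[10,18),[9,17),[8,16); WM=10
i=6 t=14 v=9: → [14,22),[13,21),[12,20),[11,19),[10,18),[9,17),[8,16),[7,15); WM=10
i=7 t=29 v=1: → [29,37),[28,36),[27,35),[26,34),[25,33),[24,32),[23,31),[22,30); WM=29; [3,11) fires=4 [4,12) fires=4 [5,13) fires=4 [6,14) fires=4 [7,15) fires=9 [8,16) fires=9 [9,17) fires=9 [10,18) fires=9 [11,19) fires=9 [12,20) fires=9 [13,21) fires=9 [14,22) fires=9 [15,23) fires=5
i=8 t=16 v=7: DROP (t<29-2); WM=29
i=9 t=21 v=4: DROP (t<29-2); WM=29
i=10 t=13 v=5: DROP (t<29-2); WM=29
i=11 t=34 v=3: → [34,42),[33,41),[32,40),[31,39),[30,38),[29,37),[28,36),[27,35); WM=34; [22,30) fires=1 [23,31) fires=1 [24,32) fires=1 [25,33) fires=1 [26,34) fires=1
i=12 t=37 v=5: → [37,45),[36,44),[35,43),[34,42),[33,41),[32,40),[31,39),[30,38); WM=34
i=13 t=40 v=4: → [40,48),[39,47),[38,46),[37,45),[36,44),[35,43),[34,42),[33,41); WM=34
i=14 t=34 v=2: → [34,42),[33,41),[32,40),[31,39),[30,38),[29,37),[28,36),[27,35); WM=34
i=15 t=35 v=5: → [35,43),[34,42),[33,41),[32,40),[31,39),[30,38),[29,37),[28,36); WM=40; [27,35) fires=3 [28,36) fires=5 [29,37) fires=5 [30,38) fires=5 [31,39) fires=5 [32,40) fires=5
i=16 t=44 v=6: → [44,52),[43,51),[42,50),[41,49),[40,48),[39,47),[38,46),[37,45); WM=40

7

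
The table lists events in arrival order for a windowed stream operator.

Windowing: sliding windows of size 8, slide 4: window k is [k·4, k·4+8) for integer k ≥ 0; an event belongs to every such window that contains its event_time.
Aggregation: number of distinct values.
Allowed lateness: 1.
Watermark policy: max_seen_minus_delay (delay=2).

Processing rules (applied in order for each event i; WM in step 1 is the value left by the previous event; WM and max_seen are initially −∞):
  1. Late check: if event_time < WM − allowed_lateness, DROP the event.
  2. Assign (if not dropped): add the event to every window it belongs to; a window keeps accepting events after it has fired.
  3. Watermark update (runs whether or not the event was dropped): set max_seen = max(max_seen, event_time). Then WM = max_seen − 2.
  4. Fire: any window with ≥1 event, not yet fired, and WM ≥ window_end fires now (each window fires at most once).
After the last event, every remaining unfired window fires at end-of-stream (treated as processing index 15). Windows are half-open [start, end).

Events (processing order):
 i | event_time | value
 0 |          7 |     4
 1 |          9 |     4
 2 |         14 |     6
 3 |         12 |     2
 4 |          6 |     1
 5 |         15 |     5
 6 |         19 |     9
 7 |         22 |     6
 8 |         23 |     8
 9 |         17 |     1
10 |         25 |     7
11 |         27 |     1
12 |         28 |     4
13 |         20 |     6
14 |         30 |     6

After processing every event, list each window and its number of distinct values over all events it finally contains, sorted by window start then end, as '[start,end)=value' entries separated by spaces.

i=0 t=7 v=4: → [4,12),[0,8); WM=5
i=1 t=9 v=4: → [8,16),[4,12); WM=7
i=2 t=14 v=6: → [12,20),[8,16); WM=12; [0,8) fires=1 [4,12) fires=1
i=3 t=12 v=2: → [12,20),[8,16); WM=12
i=4 t=6 v=1: DROP (t<12-1); WM=12
i=5 t=15 v=5: → [12,20),[8,16); WM=13
i=6 t=19 v=9: → [16,24),[12,20); WM=17; [8,16) fires=4
i=7 t=22 v=6: → [20,28),[16,24); WM=20; [12,20) fires=4
i=8 t=23 v=8: → [20,28),[16,24); WM=21
i=9 t=17 v=1: DROP (t<21-1); WM=21
i=10 t=25 v=7: → [24,32),[20,28); WM=23
i=11 t=27 v=1: → [24,32),[20,28); WM=25; [16,24) fires=3
i=12 t=28 v=4: → [28,36),[24,32); WM=26
i=13 t=20 v=6: DROP (t<26-1); WM=26
i=14 t=30 v=6: → [28,36),[24,32); WM=28; [20,28) fires=4

[0,8)=1 [4,12)=1 [8,16)=4 [12,20)=4 [16,24)=3 [20,28)=4 [24,32)=4 [28,36)=2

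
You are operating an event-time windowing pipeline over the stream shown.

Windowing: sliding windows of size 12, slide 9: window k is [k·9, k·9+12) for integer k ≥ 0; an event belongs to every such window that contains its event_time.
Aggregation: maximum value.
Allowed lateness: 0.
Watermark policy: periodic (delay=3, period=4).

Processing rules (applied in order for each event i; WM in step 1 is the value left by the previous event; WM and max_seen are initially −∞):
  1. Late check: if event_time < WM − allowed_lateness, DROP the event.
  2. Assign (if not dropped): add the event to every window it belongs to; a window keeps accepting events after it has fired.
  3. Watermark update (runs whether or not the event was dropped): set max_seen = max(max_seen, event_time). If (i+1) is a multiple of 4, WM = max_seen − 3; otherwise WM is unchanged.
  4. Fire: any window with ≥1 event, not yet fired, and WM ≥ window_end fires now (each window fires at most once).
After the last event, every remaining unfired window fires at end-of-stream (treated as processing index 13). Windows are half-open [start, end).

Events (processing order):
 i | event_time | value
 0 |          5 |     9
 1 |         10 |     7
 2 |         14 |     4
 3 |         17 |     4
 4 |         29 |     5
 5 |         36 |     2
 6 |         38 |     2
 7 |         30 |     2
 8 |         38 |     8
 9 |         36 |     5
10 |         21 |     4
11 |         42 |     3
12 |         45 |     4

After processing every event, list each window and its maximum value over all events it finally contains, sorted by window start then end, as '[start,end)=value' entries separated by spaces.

i=0 t=5 v=9: → [0,12); WM=−∞
i=1 t=10 v=7: → [9,21),[0,12); WM=−∞
i=2 t=14 v=4: → [9,21); WM=−∞
i=3 t=17 v=4: → [9,21); WM=14; [0,12) fires=9
i=4 t=29 v=5: → [27,39),[18,30); WM=14
i=5 t=36 v=2: → [36,48),[27,39); WM=14
i=6 t=38 v=2: → [36,48),[27,39); WM=14
i=7 t=30 v=2: → [27,39); WM=35; [9,21) fires=7 [18,30) fires=5
i=8 t=38 v=8: → [36,48),[27,39); WM=35
i=9 t=36 v=5: → [36,48),[27,39); WM=35
i=10 t=21 v=4: DROP (t<35-0); WM=35
i=11 t=42 v=3: → [36,48); WM=39; [27,39) fires=8
i=12 t=45 v=4: → [45,57),[36,48); WM=39

[0,12)=9 [9,21)=7 [18,30)=5 [27,39)=8 [36,48)=8 [45,57)=4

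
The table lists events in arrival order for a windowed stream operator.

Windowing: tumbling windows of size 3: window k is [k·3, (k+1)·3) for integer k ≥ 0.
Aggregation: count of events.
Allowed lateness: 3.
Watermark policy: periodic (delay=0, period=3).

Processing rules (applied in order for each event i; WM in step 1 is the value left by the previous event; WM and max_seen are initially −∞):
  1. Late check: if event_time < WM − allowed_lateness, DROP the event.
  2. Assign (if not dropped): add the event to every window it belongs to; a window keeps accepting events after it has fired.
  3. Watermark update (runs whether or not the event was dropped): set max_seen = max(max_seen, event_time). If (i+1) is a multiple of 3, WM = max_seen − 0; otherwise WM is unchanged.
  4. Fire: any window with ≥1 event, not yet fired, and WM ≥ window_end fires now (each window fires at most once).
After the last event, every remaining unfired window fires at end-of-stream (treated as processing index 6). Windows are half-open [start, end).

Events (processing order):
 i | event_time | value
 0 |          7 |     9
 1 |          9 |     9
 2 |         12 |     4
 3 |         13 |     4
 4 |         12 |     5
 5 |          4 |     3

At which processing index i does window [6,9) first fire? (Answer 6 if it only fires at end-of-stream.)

2

i=0 t=7 v=9: → [6,9); WM=−∞
i=1 t=9 v=9: → [9,12); WM=−∞
i=2 t=12 v=4: → [12,15); WM=12; [6,9) fires=1 [9,12) fires=1
i=3 t=13 v=4: → [12,15); WM=12
i=4 t=12 v=5: → [12,15); WM=12
i=5 t=4 v=3: DROP (t<12-3); WM=13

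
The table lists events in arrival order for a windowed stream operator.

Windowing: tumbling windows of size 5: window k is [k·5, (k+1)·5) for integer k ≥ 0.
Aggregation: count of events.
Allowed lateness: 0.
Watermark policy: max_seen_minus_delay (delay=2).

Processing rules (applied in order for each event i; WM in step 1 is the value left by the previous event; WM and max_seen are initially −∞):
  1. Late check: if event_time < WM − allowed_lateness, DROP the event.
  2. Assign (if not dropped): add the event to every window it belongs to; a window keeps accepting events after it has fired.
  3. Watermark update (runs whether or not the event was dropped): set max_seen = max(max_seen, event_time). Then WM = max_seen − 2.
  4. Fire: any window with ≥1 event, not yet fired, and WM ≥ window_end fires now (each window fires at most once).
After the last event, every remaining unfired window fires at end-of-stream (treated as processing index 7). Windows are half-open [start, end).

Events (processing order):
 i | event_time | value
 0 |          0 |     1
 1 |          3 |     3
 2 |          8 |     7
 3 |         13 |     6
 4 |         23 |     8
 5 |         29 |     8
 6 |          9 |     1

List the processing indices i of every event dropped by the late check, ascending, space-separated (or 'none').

6

i=0 t=0 v=1: → [0,5); WM=-2
i=1 t=3 v=3: → [0,5); WM=1
i=2 t=8 v=7: → [5,10); WM=6; [0,5) fires=2
i=3 t=13 v=6: → [10,15); WM=11; [5,10) fires=1
i=4 t=23 v=8: → [20,25); WM=21; [10,15) fires=1
i=5 t=29 v=8: → [25,30); WM=27; [20,25) fires=1
i=6 t=9 v=1: DROP (t<27-0); WM=27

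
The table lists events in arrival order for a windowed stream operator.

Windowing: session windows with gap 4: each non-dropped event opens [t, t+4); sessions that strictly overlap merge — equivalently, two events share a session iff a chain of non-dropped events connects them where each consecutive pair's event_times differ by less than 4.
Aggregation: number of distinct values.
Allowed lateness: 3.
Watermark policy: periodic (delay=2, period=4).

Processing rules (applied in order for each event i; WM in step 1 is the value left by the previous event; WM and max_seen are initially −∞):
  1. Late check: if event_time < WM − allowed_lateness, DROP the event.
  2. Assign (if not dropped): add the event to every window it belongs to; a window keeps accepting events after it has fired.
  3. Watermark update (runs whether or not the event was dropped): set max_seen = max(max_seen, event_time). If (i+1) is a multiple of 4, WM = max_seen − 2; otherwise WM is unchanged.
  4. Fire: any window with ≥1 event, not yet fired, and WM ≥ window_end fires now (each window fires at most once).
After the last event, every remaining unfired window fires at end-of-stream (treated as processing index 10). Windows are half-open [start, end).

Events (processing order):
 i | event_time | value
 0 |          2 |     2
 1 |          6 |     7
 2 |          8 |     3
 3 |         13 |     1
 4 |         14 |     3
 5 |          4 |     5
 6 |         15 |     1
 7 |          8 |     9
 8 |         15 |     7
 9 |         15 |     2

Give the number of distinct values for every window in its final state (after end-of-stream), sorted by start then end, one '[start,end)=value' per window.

i=0 t=2 v=2: → [2,6); WM=−∞
i=1 t=6 v=7: → [6,10); WM=−∞
i=2 t=8 v=3: → [6,12); WM=−∞
i=3 t=13 v=1: → [13,17); WM=11
i=4 t=14 v=3: → [13,18); WM=11
i=5 t=4 v=5: DROP (t<11-3); WM=11
i=6 t=15 v=1: → [13,19); WM=11
i=7 t=8 v=9: → [6,12); WM=13
i=8 t=15 v=7: → [13,19); WM=13
i=9 t=15 v=2: → [13,19); WM=13

[2,6)=1 [6,12)=3 [13,19)=4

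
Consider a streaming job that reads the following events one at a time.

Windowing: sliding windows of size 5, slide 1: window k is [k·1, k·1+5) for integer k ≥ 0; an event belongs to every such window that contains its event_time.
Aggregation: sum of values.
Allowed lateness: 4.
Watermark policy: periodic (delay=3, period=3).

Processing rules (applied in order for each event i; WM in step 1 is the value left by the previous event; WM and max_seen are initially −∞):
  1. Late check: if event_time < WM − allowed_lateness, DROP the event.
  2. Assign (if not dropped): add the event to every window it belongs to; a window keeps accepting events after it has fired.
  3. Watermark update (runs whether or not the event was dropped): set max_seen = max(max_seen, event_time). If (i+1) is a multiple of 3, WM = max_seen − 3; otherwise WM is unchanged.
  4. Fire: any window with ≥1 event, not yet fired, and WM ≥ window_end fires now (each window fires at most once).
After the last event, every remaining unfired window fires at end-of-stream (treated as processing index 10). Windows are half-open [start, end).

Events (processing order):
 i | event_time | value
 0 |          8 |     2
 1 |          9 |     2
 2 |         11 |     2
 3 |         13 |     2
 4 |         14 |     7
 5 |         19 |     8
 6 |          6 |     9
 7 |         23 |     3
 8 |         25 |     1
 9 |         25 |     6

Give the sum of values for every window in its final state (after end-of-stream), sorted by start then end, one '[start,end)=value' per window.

[4,9)=2 [5,10)=4 [6,11)=4 [7,12)=6 [8,13)=6 [9,14)=6 [10,15)=11 [11,16)=11 [12,17)=9 [13,18)=9 [14,19)=7 [15,20)=8 [16,21)=8 [17,22)=8 [18,23)=8 [19,24)=11 [20,25)=3 [21,26)=10 [22,27)=10 [23,28)=10 [24,29)=7 [25,30)=7

i=0 t=8 v=2: → [8,13),[7,12),[6,11),[5,10),[4,9); WM=−∞
i=1 t=9 v=2: → [9,14),[8,13),[7,12),[6,11),[5,10); WM=−∞
i=2 t=11 v=2: → [11,16),[10,15),[9,14),[8,13),[7,12); WM=8
i=3 t=13 v=2: → [13,18),[12,17),[11,16),[10,15),[9,14); WM=8
i=4 t=14 v=7: → [14,19),[13,18),[12,17),[11,16),[10,15); WM=8
i=5 t=19 v=8: → [19,24),[18,23),[17,22),[16,21),[15,20); WM=16; [4,9) fires=2 [5,10) fires=4 [6,11) fires=4 [7,12) fires=6 [8,13) fires=6 [9,14) fires=6 [10,15) fires=11 [11,16) fires=11
i=6 t=6 v=9: DROP (t<16-4); WM=16
i=7 t=23 v=3: → [23,28),[22,27),[21,26),[20,25),[19,24); WM=16
i=8 t=25 v=1: → [25,30),[24,29),[23,28),[22,27),[21,26); WM=22; [12,17) fires=9 [13,18) fires=9 [14,19) fires=7 [15,20) fires=8 [16,21) fires=8 [17,22) fires=8
i=9 t=25 v=6: → [25,30),[24,29),[23,28),[22,27),[21,26); WM=22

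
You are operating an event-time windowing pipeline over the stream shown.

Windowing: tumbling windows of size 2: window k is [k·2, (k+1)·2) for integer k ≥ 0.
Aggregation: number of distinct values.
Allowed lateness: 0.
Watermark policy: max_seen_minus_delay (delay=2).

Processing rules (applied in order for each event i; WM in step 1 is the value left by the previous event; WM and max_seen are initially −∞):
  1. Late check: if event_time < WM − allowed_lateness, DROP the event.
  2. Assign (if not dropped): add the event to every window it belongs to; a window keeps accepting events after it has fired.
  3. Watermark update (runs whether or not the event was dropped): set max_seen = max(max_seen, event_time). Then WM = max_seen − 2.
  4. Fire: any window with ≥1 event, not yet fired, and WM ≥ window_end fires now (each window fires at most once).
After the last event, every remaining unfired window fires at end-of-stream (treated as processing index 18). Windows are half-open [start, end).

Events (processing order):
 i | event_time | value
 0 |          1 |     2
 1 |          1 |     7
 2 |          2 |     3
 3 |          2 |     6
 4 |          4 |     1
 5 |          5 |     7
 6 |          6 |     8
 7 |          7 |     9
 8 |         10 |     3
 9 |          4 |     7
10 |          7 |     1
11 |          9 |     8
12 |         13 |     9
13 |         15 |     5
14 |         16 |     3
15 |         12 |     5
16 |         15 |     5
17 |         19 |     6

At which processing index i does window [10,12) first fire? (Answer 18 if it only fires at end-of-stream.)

i=0 t=1 v=2: → [0,2); WM=-1
i=1 t=1 v=7: → [0,2); WM=-1
i=2 t=2 v=3: → [2,4); WM=0
i=3 t=2 v=6: → [2,4); WM=0
i=4 t=4 v=1: → [4,6); WM=2; [0,2) fires=2
i=5 t=5 v=7: → [4,6); WM=3
i=6 t=6 v=8: → [6,8); WM=4; [2,4) fires=2
i=7 t=7 v=9: → [6,8); WM=5
i=8 t=10 v=3: → [10,12); WM=8; [4,6) fires=2 [6,8) fires=2
i=9 t=4 v=7: DROP (t<8-0); WM=8
i=10 t=7 v=1: DROP (t<8-0); WM=8
i=11 t=9 v=8: → [8,10); WM=8
i=12 t=13 v=9: → [12,14); WM=11; [8,10) fires=1
i=13 t=15 v=5: → [14,16); WM=13; [10,12) fires=1
i=14 t=16 v=3: → [16,18); WM=14; [12,14) fires=1
i=15 t=12 v=5: DROP (t<14-0); WM=14
i=16 t=15 v=5: → [14,16); WM=14
i=17 t=19 v=6: → [18,20); WM=17; [14,16) fires=1

13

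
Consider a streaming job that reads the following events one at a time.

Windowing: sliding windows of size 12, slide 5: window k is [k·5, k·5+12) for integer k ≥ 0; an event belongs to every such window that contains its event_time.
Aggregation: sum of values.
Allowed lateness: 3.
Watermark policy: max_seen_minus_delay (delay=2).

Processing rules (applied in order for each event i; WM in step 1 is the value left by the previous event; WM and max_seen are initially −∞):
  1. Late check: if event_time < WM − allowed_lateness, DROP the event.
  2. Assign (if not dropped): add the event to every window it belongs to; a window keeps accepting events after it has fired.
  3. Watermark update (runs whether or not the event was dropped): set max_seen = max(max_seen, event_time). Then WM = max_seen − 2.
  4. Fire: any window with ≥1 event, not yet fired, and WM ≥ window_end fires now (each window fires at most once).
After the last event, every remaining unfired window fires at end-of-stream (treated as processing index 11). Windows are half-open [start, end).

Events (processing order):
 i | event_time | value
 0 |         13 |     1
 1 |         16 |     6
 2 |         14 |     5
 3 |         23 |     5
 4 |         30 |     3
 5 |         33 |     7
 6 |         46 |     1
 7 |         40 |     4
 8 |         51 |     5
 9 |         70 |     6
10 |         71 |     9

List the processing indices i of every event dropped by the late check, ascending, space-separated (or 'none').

7

i=0 t=13 v=1: → [10,22),[5,17); WM=11
i=1 t=16 v=6: → [15,27),[10,22),[5,17); WM=14
i=2 t=14 v=5: → [10,22),[5,17); WM=14
i=3 t=23 v=5: → [20,32),[15,27); WM=21; [5,17) fires=12
i=4 t=30 v=3: → [30,42),[25,37),[20,32); WM=28; [10,22) fires=12 [15,27) fires=11
i=5 t=33 v=7: → [30,42),[25,37); WM=31
i=6 t=46 v=1: → [45,57),[40,52),[35,47); WM=44; [20,32) fires=8 [25,37) fires=10 [30,42) fires=10
i=7 t=40 v=4: DROP (t<44-3); WM=44
i=8 t=51 v=5: → [50,62),[45,57),[40,52); WM=49; [35,47) fires=1
i=9 t=70 v=6: → [70,82),[65,77),[60,72); WM=68; [40,52) fires=6 [45,57) fires=6 [50,62) fires=5
i=10 t=71 v=9: → [70,82),[65,77),[60,72); WM=69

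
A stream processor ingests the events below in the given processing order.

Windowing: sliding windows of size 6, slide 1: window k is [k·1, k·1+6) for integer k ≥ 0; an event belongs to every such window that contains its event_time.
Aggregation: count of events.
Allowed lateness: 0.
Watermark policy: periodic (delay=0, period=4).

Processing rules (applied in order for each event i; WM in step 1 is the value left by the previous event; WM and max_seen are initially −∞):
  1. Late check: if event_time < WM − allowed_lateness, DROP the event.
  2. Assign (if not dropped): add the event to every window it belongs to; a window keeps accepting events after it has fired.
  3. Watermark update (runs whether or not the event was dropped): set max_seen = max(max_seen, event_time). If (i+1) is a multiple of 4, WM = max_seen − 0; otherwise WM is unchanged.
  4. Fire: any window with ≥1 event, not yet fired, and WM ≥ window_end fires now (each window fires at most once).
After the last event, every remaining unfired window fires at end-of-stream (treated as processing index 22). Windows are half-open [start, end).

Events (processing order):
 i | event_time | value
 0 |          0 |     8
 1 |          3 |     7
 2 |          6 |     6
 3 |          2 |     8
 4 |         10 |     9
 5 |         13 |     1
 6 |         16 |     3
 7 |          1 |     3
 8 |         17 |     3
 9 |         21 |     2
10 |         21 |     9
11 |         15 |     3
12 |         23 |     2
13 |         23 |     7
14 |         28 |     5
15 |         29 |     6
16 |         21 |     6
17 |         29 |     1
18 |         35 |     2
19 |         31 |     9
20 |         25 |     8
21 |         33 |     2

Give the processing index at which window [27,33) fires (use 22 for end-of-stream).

19

i=0 t=0 v=8: → [0,6); WM=−∞
i=1 t=3 v=7: → [3,9),[2,8),[1,7),[0,6); WM=−∞
i=2 t=6 v=6: → [6,12),[5,11),[4,10),[3,9),[2,8),[1,7); WM=−∞
i=3 t=2 v=8: → [2,8),[1,7),[0,6); WM=6; [0,6) fires=3
i=4 t=10 v=9: → [10,16),[9,15),[8,14),[7,13),[6,12),[5,11); WM=6
i=5 t=13 v=1: → [13,19),[12,18),[11,17),[10,16),[9,15),[8,14); WM=6
i=6 t=16 v=3: → [16,22),[15,21),[14,20),[13,19),[12,18),[11,17); WM=6
i=7 t=1 v=3: DROP (t<6-0); WM=16; [1,7) fires=3 [2,8) fires=3 [3,9) fires=2 [4,10) fires=1 [5,11) fires=2 [6,12) fires=2 [7,13) fires=1 [8,14) fires=2 [9,15) fires=2 [10,16) fires=2
i=8 t=17 v=3: → [17,23),[16,22),[15,21),[14,20),[13,19),[12,18); WM=16
i=9 t=21 v=2: → [21,27),[20,26),[19,25),[18,24),[17,23),[16,22); WM=16
i=10 t=21 v=9: → [21,27),[20,26),[19,25),[18,24),[17,23),[16,22); WM=16
i=11 t=15 v=3: DROP (t<16-0); WM=21; [11,17) fires=2 [12,18) fires=3 [13,19) fires=3 [14,20) fires=2 [15,21) fires=2
i=12 t=23 v=2: → [23,29),[22,28),[21,27),[20,26),[19,25),[18,24); WM=21
i=13 t=23 v=7: → [23,29),[22,28),[21,27),[20,26),[19,25),[18,24); WM=21
i=14 t=28 v=5: → [28,34),[27,33),[26,32),[25,31),[24,30),[23,29); WM=21
i=15 t=29 v=6: → [29,35),[28,34),[27,33),[26,32),[25,31),[24,30); WM=29; [16,22) fires=4 [17,23) fires=3 [18,24) fires=4 [19,25) fires=4 [20,26) fires=4 [21,27) fires=4 [22,28) fires=2 [23,29) fires=3
i=16 t=21 v=6: DROP (t<29-0); WM=29
i=17 t=29 v=1: → [29,35),[28,34),[27,33),[26,32),[25,31),[24,30); WM=29
i=18 t=35 v=2: → [35,41),[34,40),[33,39),[32,38),[31,37),[30,36); WM=29
i=19 t=31 v=9: → [31,37),[30,36),[29,35),[28,34),[27,33),[26,32); WM=35; [24,30) fires=3 [25,31) fires=3 [26,32) fires=4 [27,33) fires=4 [28,34) fires=4 [29,35) fires=3
i=20 t=25 v=8: DROP (t<35-0); WM=35
i=21 t=33 v=2: DROP (t<35-0); WM=35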